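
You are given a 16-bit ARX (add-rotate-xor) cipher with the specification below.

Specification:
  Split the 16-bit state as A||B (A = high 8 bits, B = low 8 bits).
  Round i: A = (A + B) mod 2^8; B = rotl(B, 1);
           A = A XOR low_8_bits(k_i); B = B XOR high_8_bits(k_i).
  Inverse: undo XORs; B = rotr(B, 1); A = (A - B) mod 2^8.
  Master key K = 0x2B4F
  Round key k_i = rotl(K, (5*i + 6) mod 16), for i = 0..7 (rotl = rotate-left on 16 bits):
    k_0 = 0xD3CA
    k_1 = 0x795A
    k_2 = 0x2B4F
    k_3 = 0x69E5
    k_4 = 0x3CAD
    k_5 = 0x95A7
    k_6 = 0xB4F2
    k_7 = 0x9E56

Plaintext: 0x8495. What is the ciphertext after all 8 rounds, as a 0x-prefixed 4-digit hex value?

0x4691

s_0 = plaintext = 0x8495
s_1 = Round(s_0, k_0) = 0xD3F8
s_2 = Round(s_1, k_1) = 0x9188
s_3 = Round(s_2, k_2) = 0x563A
s_4 = Round(s_3, k_3) = 0x751D
s_5 = Round(s_4, k_4) = 0x3F06
s_6 = Round(s_5, k_5) = 0xE299
s_7 = Round(s_6, k_6) = 0x8987
s_8 = Round(s_7, k_7) = 0x4691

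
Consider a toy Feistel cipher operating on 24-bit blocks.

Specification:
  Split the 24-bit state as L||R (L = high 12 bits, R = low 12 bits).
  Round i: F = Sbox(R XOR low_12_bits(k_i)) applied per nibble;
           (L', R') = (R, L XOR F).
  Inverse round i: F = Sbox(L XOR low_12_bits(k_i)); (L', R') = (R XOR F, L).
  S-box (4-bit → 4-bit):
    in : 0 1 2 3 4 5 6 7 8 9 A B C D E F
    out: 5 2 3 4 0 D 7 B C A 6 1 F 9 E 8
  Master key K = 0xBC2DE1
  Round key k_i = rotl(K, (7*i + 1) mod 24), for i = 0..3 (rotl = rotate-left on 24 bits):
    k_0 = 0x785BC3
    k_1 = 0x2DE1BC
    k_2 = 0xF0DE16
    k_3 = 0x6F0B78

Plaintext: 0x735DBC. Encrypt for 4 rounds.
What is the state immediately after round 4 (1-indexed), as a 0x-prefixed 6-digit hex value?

s_0 = plaintext = 0x735DBC
s_1 = Round(s_0, k_0) = 0xDBC08D
s_2 = Round(s_1, k_1) = 0x08DFFE
s_3 = Round(s_2, k_2) = 0xFFE261
s_4 = Round(s_3, k_3) = 0x2615D4

0x2615D4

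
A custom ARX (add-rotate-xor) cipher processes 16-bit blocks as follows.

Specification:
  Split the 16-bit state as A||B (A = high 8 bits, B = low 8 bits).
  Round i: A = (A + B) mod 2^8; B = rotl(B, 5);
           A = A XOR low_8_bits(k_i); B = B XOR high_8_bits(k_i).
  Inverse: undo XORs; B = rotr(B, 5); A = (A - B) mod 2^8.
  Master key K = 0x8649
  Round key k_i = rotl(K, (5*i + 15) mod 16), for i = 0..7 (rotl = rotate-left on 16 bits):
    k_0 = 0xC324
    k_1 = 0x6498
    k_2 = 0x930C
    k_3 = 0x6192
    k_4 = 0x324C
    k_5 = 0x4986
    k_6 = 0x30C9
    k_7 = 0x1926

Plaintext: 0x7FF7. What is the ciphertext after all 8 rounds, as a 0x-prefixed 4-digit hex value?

s_0 = plaintext = 0x7FF7
s_1 = Round(s_0, k_0) = 0x523D
s_2 = Round(s_1, k_1) = 0x17C3
s_3 = Round(s_2, k_2) = 0xD6EB
s_4 = Round(s_3, k_3) = 0x531C
s_5 = Round(s_4, k_4) = 0x23B1
s_6 = Round(s_5, k_5) = 0x527F
s_7 = Round(s_6, k_6) = 0x18DF
s_8 = Round(s_7, k_7) = 0xD1E2

0xD1E2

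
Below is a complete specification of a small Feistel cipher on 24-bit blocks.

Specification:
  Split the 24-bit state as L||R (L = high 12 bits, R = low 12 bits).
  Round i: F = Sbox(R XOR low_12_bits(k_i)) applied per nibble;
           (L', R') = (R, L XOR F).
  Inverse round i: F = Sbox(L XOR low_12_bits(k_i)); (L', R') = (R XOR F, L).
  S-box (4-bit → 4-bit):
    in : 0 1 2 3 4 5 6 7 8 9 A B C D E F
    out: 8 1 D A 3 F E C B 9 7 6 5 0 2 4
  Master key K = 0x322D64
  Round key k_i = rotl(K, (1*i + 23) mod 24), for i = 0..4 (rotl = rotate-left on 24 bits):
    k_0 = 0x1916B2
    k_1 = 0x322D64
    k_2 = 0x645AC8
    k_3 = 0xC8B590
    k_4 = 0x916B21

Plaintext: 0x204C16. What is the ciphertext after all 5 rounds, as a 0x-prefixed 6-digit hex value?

s_0 = plaintext = 0x204C16
s_1 = Round(s_0, k_0) = 0xC16577
s_2 = Round(s_1, k_1) = 0x57770C
s_3 = Round(s_2, k_2) = 0x70C524
s_4 = Round(s_3, k_3) = 0x524F6F
s_5 = Round(s_4, k_4) = 0xF6F616

0xF6F616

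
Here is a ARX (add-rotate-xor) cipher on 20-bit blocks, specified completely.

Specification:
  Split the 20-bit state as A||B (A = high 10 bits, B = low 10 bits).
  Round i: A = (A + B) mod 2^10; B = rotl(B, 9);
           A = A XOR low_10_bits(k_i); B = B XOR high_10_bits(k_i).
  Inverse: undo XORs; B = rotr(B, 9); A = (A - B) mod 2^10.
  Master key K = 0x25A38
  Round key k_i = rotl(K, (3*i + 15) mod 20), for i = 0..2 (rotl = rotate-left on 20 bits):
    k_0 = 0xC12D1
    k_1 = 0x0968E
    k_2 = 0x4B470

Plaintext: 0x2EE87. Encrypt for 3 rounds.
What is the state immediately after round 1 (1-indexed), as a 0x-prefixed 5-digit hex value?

s_0 = plaintext = 0x2EE87
s_1 = Round(s_0, k_0) = 0x64C47
s_2 = Round(s_1, k_1) = 0xD5206
s_3 = Round(s_2, k_2) = 0x4A82E

0x64C47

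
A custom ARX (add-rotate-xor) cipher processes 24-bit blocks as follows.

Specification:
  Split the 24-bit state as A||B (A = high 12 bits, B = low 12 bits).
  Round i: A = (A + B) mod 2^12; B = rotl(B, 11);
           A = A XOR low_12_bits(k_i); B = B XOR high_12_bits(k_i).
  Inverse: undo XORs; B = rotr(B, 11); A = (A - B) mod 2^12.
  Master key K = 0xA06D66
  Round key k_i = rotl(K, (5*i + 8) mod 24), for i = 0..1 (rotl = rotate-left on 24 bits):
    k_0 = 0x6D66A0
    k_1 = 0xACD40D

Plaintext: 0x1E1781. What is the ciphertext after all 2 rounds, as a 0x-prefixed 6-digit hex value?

s_0 = plaintext = 0x1E1781
s_1 = Round(s_0, k_0) = 0xFC2D16
s_2 = Round(s_1, k_1) = 0x8D5C46

0x8D5C46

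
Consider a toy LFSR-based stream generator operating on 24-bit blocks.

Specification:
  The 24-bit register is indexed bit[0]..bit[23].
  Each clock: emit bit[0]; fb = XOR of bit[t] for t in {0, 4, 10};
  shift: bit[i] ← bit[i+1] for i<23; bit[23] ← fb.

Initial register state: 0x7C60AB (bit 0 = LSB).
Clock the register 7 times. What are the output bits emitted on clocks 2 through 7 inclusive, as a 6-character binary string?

101010

reg_0 = 0x7C60AB
clock 1: out=1, reg = 0xBE3055
clock 2: out=1, reg = 0x5F182A
clock 3: out=0, reg = 0x2F8C15
clock 4: out=1, reg = 0x97C60A
clock 5: out=0, reg = 0xCBE305
clock 6: out=1, reg = 0xE5F182
clock 7: out=0, reg = 0x72F8C1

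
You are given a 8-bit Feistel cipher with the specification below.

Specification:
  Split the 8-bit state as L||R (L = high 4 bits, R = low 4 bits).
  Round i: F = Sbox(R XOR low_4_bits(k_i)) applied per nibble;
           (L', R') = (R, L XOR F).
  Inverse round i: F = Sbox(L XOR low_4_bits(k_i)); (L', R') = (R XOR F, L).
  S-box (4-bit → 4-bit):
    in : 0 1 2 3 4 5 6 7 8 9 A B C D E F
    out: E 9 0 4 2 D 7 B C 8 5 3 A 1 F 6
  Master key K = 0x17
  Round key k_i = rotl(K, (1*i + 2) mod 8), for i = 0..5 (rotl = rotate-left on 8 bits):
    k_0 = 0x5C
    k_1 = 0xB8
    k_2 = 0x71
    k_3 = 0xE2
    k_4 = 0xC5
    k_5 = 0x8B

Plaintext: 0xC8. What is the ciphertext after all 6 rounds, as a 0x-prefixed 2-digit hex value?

0xE6

s_0 = plaintext = 0xC8
s_1 = Round(s_0, k_0) = 0x8E
s_2 = Round(s_1, k_1) = 0xEF
s_3 = Round(s_2, k_2) = 0xF1
s_4 = Round(s_3, k_3) = 0x1B
s_5 = Round(s_4, k_4) = 0xBE
s_6 = Round(s_5, k_5) = 0xE6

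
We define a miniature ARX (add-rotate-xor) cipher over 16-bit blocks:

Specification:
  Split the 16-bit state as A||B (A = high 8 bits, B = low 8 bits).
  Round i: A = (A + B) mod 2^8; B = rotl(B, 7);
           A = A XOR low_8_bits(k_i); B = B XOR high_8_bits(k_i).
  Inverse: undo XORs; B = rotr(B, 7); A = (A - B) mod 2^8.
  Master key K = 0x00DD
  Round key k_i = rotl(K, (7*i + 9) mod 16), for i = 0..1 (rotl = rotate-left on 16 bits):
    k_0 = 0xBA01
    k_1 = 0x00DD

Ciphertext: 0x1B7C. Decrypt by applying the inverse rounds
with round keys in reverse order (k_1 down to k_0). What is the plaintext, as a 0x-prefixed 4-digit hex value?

0x4B84

s_0 = ciphertext = 0x1B7C
s_1 = InvRound(s_0, k_1) = 0xCEF8
s_2 = InvRound(s_1, k_0) = 0x4B84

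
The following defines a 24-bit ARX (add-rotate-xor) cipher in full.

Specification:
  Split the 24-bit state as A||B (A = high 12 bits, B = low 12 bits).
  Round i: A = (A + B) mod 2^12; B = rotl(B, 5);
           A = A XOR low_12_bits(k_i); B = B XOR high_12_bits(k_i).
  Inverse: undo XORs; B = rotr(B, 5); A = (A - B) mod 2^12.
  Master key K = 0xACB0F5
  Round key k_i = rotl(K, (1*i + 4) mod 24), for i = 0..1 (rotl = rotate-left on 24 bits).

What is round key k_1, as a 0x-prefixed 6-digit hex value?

0x961EB5

K = 0xACB0F5
k_0 = rotl(K, (1*0+4) mod 24) = rotl(K, 4) = 0xCB0F5A
k_1 = rotl(K, (1*1+4) mod 24) = rotl(K, 5) = 0x961EB5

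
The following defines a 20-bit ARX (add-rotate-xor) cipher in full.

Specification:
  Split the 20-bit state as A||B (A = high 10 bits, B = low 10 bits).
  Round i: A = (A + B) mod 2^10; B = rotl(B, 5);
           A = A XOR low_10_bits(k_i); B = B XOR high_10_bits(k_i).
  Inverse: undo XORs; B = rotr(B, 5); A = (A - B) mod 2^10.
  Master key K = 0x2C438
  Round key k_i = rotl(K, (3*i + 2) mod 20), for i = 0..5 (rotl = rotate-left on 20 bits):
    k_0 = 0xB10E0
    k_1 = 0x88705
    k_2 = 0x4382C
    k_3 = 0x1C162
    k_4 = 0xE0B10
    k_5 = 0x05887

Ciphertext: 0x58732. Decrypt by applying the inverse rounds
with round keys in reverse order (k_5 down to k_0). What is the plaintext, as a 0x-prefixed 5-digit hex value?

s_0 = ciphertext = 0x58732
s_1 = InvRound(s_0, k_5) = 0x53499
s_2 = InvRound(s_1, k_4) = 0xB9778
s_3 = InvRound(s_2, k_3) = 0x9BD18
s_4 = InvRound(s_3, k_2) = 0xE0EC0
s_5 = InvRound(s_4, k_1) = 0x17C27
s_6 = InvRound(s_5, k_0) = 0x12077

0x12077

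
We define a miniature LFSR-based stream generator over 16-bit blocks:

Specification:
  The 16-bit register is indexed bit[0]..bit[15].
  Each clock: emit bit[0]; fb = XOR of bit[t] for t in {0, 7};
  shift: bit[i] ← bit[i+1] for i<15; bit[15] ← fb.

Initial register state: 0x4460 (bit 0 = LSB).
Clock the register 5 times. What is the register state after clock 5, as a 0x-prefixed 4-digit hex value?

0x4223

reg_0 = 0x4460
clock 1: out=0, reg = 0x2230
clock 2: out=0, reg = 0x1118
clock 3: out=0, reg = 0x088C
clock 4: out=0, reg = 0x8446
clock 5: out=0, reg = 0x4223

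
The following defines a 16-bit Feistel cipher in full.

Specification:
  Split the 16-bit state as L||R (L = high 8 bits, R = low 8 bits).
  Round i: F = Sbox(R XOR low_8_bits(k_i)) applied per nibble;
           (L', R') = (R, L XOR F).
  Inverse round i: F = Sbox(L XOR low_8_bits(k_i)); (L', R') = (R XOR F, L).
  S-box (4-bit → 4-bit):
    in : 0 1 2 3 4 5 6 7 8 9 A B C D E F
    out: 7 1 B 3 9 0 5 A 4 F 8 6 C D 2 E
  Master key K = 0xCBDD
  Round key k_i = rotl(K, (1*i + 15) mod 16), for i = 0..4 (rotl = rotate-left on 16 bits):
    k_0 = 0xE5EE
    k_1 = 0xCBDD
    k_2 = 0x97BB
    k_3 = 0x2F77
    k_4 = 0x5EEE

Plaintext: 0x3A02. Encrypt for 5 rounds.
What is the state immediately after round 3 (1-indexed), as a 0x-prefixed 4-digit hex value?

s_0 = plaintext = 0x3A02
s_1 = Round(s_0, k_0) = 0x0216
s_2 = Round(s_1, k_1) = 0x16C4
s_3 = Round(s_2, k_2) = 0xC4B8
s_4 = Round(s_3, k_3) = 0xB80A
s_5 = Round(s_4, k_4) = 0x0A91

0xC4B8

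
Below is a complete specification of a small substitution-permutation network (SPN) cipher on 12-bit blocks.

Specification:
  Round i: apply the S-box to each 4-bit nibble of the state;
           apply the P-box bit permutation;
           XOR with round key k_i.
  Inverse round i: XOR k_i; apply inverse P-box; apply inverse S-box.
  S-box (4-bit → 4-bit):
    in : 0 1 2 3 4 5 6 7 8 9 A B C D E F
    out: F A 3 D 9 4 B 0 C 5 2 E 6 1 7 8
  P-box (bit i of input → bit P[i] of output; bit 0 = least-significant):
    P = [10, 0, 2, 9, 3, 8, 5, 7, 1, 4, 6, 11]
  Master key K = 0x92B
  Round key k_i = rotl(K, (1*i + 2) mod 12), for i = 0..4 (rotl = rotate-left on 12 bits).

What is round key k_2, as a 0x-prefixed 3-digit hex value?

0x2B9

K = 0x92B
k_0 = rotl(K, (1*0+2) mod 12) = rotl(K, 2) = 0x4AE
k_1 = rotl(K, (1*1+2) mod 12) = rotl(K, 3) = 0x95C
k_2 = rotl(K, (1*2+2) mod 12) = rotl(K, 4) = 0x2B9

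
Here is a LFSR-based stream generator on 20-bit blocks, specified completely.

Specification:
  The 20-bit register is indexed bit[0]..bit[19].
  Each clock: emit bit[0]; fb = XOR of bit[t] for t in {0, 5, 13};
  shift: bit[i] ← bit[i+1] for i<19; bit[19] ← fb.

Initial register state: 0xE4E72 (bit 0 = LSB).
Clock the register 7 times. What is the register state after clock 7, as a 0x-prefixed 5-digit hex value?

reg_0 = 0xE4E72
clock 1: out=0, reg = 0xF2739
clock 2: out=1, reg = 0xF939C
clock 3: out=0, reg = 0x7C9CE
clock 4: out=0, reg = 0x3E4E7
clock 5: out=1, reg = 0x9F273
clock 6: out=1, reg = 0xCF939
clock 7: out=1, reg = 0xE7C9C

0xE7C9C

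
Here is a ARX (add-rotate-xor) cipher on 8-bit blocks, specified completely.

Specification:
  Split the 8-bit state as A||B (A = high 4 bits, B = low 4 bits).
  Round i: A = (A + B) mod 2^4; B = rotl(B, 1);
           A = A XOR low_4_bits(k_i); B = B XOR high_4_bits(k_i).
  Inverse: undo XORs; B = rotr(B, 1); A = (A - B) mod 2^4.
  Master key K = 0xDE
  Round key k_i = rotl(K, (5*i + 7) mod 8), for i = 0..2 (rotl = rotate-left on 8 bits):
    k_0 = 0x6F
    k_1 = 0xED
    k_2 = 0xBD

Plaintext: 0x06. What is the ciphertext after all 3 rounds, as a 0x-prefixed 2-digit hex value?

s_0 = plaintext = 0x06
s_1 = Round(s_0, k_0) = 0x9A
s_2 = Round(s_1, k_1) = 0xEB
s_3 = Round(s_2, k_2) = 0x4C

0x4C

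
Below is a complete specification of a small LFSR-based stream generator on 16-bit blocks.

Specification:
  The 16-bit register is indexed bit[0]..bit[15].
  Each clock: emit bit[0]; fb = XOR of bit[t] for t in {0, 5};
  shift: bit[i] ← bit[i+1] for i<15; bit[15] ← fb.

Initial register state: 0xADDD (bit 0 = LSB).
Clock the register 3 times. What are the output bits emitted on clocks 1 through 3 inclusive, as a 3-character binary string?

101

reg_0 = 0xADDD
clock 1: out=1, reg = 0xD6EE
clock 2: out=0, reg = 0xEB77
clock 3: out=1, reg = 0x75BB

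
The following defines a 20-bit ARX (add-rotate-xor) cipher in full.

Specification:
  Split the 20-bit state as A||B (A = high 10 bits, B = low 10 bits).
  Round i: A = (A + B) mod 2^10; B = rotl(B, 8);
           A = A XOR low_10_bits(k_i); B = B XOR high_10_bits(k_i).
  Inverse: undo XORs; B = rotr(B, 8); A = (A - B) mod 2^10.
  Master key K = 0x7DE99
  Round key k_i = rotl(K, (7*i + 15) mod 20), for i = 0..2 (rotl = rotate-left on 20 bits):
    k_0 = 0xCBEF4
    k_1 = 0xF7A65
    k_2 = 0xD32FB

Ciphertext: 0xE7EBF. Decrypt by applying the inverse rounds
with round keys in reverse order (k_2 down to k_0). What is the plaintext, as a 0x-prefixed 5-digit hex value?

s_0 = ciphertext = 0xE7EBF
s_1 = InvRound(s_0, k_2) = 0x65FCD
s_2 = InvRound(s_1, k_1) = 0xE984C
s_3 = InvRound(s_2, k_0) = 0xF0D8F

0xF0D8F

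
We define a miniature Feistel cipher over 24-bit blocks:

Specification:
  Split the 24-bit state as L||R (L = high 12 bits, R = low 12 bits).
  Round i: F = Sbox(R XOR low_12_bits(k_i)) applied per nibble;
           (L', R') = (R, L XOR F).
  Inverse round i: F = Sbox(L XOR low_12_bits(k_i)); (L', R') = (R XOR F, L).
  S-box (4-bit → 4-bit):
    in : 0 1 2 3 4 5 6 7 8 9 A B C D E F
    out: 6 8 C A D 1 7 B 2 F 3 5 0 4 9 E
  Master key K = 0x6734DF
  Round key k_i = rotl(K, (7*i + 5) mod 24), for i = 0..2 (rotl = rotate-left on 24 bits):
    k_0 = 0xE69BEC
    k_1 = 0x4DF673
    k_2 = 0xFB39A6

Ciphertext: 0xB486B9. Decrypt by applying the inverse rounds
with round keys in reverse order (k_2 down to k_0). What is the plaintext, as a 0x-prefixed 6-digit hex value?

0xC79B52

s_0 = ciphertext = 0xB486B9
s_1 = InvRound(s_0, k_2) = 0xA20B48
s_2 = InvRound(s_1, k_1) = 0xB52A20
s_3 = InvRound(s_2, k_0) = 0xC79B52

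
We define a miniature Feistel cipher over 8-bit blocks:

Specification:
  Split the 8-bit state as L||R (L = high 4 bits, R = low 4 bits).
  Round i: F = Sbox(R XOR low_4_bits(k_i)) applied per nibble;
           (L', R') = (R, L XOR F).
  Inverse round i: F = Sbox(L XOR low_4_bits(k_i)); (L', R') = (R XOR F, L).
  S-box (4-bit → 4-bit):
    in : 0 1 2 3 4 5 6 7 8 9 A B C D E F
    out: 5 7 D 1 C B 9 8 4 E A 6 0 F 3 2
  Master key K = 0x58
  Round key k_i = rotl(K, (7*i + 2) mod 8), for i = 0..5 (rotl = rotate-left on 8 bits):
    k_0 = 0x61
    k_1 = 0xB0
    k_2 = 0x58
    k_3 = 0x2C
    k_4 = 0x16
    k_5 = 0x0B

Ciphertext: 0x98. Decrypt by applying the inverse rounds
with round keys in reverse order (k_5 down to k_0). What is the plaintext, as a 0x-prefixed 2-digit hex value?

0x5B

s_0 = ciphertext = 0x98
s_1 = InvRound(s_0, k_5) = 0x59
s_2 = InvRound(s_1, k_4) = 0x85
s_3 = InvRound(s_2, k_3) = 0x98
s_4 = InvRound(s_3, k_2) = 0xF9
s_5 = InvRound(s_4, k_1) = 0xBF
s_6 = InvRound(s_5, k_0) = 0x5B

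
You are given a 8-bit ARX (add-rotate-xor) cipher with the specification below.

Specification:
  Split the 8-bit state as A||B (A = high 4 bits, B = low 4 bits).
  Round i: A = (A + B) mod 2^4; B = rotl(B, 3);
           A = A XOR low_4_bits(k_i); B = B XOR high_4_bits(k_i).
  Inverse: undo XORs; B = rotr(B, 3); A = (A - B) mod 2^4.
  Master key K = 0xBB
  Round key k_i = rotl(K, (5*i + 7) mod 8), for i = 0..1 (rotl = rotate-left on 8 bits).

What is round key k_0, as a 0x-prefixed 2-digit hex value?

0xDD

K = 0xBB
k_0 = rotl(K, (5*0+7) mod 8) = rotl(K, 7) = 0xDD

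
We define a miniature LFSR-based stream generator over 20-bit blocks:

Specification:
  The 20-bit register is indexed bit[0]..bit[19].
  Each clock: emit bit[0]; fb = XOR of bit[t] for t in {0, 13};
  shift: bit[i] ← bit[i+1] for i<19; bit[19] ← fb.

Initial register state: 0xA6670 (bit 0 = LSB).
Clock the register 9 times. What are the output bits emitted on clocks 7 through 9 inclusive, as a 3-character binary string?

reg_0 = 0xA6670
clock 1: out=0, reg = 0xD3338
clock 2: out=0, reg = 0xE999C
clock 3: out=0, reg = 0x74CCE
clock 4: out=0, reg = 0x3A667
clock 5: out=1, reg = 0x1D333
clock 6: out=1, reg = 0x8E999
clock 7: out=1, reg = 0x474CC
clock 8: out=0, reg = 0xA3A66
clock 9: out=0, reg = 0xD1D33

100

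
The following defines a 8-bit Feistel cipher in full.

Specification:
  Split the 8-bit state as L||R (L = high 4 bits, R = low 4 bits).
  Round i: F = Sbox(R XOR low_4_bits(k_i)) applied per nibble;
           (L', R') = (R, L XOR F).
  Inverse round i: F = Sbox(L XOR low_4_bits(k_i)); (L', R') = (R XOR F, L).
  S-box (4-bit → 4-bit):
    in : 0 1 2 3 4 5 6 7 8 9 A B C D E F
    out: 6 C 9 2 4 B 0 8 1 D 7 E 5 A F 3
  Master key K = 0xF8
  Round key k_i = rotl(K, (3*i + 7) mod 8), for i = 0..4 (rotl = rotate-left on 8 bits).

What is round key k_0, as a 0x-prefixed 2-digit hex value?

0x7C

K = 0xF8
k_0 = rotl(K, (3*0+7) mod 8) = rotl(K, 7) = 0x7C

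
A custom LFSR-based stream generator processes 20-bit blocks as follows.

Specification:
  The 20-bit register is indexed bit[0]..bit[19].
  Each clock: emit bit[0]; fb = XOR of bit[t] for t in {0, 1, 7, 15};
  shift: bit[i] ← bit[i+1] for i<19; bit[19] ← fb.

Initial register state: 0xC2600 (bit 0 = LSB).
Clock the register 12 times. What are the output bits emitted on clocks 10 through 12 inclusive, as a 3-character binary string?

reg_0 = 0xC2600
clock 1: out=0, reg = 0x61300
clock 2: out=0, reg = 0x30980
clock 3: out=0, reg = 0x984C0
clock 4: out=0, reg = 0x4C260
clock 5: out=0, reg = 0xA6130
clock 6: out=0, reg = 0x53098
clock 7: out=0, reg = 0xA984C
clock 8: out=0, reg = 0xD4C26
clock 9: out=0, reg = 0xEA613
clock 10: out=1, reg = 0xF5309
clock 11: out=1, reg = 0xFA984
clock 12: out=0, reg = 0x7D4C2

110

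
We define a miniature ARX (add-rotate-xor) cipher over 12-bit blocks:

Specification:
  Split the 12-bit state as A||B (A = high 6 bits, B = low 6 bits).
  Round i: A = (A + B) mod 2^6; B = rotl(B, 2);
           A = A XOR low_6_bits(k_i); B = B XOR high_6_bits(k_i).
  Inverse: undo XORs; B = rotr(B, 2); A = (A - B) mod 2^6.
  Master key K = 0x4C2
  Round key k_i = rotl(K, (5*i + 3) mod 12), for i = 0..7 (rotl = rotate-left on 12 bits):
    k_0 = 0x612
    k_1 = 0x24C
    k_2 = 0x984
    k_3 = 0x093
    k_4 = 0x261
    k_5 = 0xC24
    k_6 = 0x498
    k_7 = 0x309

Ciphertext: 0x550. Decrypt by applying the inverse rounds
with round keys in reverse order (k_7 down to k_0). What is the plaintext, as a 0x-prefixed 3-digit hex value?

s_0 = ciphertext = 0x550
s_1 = InvRound(s_0, k_7) = 0x547
s_2 = InvRound(s_1, k_6) = 0xE15
s_3 = InvRound(s_2, k_5) = 0x0D9
s_4 = InvRound(s_3, k_4) = 0x784
s_5 = InvRound(s_4, k_3) = 0xB21
s_6 = InvRound(s_5, k_2) = 0xDF1
s_7 = InvRound(s_6, k_1) = 0xB4E
s_8 = InvRound(s_7, k_0) = 0x6A5

0x6A5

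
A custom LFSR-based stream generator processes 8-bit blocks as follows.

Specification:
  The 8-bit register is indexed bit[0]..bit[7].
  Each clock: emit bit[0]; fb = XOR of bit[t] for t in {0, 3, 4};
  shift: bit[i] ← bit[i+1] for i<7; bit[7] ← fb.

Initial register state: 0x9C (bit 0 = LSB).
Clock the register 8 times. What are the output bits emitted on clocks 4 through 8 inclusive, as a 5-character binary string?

reg_0 = 0x9C
clock 1: out=0, reg = 0x4E
clock 2: out=0, reg = 0xA7
clock 3: out=1, reg = 0xD3
clock 4: out=1, reg = 0x69
clock 5: out=1, reg = 0x34
clock 6: out=0, reg = 0x9A
clock 7: out=0, reg = 0x4D
clock 8: out=1, reg = 0x26

11001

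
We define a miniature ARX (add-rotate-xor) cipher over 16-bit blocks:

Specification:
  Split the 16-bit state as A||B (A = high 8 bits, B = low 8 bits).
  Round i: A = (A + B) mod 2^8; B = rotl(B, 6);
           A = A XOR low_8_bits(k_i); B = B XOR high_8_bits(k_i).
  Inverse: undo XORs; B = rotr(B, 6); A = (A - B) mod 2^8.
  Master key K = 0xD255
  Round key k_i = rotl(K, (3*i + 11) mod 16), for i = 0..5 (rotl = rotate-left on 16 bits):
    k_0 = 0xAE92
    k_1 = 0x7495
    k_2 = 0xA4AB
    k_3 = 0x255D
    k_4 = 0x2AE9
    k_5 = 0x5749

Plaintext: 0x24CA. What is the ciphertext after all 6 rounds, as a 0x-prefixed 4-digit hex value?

s_0 = plaintext = 0x24CA
s_1 = Round(s_0, k_0) = 0x7C1C
s_2 = Round(s_1, k_1) = 0x0D73
s_3 = Round(s_2, k_2) = 0x2B78
s_4 = Round(s_3, k_3) = 0xFE3B
s_5 = Round(s_4, k_4) = 0xD0E4
s_6 = Round(s_5, k_5) = 0xFD6E

0xFD6E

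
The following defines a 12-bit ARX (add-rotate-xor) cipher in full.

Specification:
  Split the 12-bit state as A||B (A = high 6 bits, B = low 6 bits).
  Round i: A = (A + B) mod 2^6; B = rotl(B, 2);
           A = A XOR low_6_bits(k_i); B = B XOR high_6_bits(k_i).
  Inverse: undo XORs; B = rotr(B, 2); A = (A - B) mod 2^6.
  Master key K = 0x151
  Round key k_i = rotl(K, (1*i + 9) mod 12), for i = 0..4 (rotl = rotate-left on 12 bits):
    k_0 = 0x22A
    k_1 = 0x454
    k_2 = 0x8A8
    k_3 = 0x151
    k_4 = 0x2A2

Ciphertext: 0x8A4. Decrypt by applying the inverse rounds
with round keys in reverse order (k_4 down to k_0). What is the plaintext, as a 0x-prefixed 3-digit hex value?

s_0 = ciphertext = 0x8A4
s_1 = InvRound(s_0, k_4) = 0x56B
s_2 = InvRound(s_1, k_3) = 0x66B
s_3 = InvRound(s_2, k_2) = 0x7D2
s_4 = InvRound(s_3, k_1) = 0x6F0
s_5 = InvRound(s_4, k_0) = 0x8CE

0x8CE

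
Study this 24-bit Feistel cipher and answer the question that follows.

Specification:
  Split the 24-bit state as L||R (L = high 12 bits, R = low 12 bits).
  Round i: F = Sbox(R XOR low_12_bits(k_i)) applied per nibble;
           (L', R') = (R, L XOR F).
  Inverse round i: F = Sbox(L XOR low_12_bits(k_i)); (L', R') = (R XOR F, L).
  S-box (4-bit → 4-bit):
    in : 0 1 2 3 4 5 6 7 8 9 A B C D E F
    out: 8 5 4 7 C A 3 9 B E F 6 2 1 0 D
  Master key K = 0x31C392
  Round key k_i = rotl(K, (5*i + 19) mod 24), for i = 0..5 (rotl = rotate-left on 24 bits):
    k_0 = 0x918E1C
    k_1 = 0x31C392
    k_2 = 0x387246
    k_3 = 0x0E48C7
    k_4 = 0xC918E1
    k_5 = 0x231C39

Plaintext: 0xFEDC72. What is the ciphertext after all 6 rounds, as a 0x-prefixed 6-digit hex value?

s_0 = plaintext = 0xFEDC72
s_1 = Round(s_0, k_0) = 0xC72BDD
s_2 = Round(s_1, k_1) = 0xBDD7BF
s_3 = Round(s_2, k_2) = 0x7BF103
s_4 = Round(s_3, k_3) = 0x103993
s_5 = Round(s_4, k_4) = 0x993497
s_6 = Round(s_5, k_5) = 0x497263

0x497263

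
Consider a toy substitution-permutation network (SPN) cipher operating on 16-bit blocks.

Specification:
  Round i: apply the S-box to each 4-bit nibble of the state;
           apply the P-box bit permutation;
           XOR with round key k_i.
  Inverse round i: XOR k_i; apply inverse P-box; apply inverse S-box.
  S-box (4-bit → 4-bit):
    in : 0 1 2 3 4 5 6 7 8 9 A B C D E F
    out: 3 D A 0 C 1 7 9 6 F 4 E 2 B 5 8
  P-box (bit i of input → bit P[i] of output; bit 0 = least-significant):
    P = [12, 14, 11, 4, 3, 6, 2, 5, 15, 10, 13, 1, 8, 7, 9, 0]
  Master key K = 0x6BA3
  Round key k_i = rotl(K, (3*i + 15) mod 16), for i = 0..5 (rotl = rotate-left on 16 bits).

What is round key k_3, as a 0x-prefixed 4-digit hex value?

K = 0x6BA3
k_0 = rotl(K, (3*0+15) mod 16) = rotl(K, 15) = 0xB5D1
k_1 = rotl(K, (3*1+15) mod 16) = rotl(K, 2) = 0xAE8D
k_2 = rotl(K, (3*2+15) mod 16) = rotl(K, 5) = 0x746D
k_3 = rotl(K, (3*3+15) mod 16) = rotl(K, 8) = 0xA36B

0xA36B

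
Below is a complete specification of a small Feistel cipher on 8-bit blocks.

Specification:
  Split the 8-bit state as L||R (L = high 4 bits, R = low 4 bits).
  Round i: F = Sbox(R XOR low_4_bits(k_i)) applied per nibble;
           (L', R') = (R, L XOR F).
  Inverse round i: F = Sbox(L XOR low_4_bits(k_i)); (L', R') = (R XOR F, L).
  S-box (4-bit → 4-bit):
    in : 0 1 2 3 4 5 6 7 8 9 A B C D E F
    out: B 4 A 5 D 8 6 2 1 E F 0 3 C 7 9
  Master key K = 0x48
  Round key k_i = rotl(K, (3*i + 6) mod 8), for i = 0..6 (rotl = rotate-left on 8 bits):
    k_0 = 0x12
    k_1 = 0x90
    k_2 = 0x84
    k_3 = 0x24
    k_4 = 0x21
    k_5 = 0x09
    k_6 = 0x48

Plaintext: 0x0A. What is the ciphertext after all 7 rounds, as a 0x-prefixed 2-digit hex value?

s_0 = plaintext = 0x0A
s_1 = Round(s_0, k_0) = 0xA1
s_2 = Round(s_1, k_1) = 0x1E
s_3 = Round(s_2, k_2) = 0xEE
s_4 = Round(s_3, k_3) = 0xE1
s_5 = Round(s_4, k_4) = 0x15
s_6 = Round(s_5, k_5) = 0x52
s_7 = Round(s_6, k_6) = 0x2A

0x2A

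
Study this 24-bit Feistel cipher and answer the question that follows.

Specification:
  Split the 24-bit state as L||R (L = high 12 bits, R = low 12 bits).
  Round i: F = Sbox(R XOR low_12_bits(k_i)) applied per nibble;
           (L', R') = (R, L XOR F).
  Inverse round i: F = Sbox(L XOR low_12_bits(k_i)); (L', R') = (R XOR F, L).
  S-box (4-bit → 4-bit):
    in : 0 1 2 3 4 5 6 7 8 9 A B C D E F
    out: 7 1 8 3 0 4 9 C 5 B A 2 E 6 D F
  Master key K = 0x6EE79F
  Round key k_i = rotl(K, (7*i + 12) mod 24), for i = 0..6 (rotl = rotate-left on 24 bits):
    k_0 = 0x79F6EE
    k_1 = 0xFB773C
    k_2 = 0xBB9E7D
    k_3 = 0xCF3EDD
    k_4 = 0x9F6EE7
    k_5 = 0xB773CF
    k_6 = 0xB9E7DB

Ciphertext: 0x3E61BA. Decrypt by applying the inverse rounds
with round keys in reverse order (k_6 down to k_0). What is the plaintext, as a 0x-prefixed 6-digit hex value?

s_0 = ciphertext = 0x3E61BA
s_1 = InvRound(s_0, k_6) = 0x18C3E6
s_2 = InvRound(s_1, k_5) = 0xBE518C
s_3 = InvRound(s_2, k_4) = 0x5F4BE5
s_4 = InvRound(s_3, k_3) = 0x96E5F4
s_5 = InvRound(s_4, k_2) = 0x9E796E
s_6 = InvRound(s_5, k_1) = 0x40C9E7
s_7 = InvRound(s_6, k_0) = 0x13F40C

0x13F40C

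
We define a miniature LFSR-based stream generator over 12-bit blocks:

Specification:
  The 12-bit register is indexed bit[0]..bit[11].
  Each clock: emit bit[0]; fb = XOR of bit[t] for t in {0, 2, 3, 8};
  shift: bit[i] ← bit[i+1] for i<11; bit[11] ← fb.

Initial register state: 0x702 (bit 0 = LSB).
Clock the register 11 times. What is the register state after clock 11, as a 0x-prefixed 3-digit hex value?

0xEEA

reg_0 = 0x702
clock 1: out=0, reg = 0xB81
clock 2: out=1, reg = 0x5C0
clock 3: out=0, reg = 0xAE0
clock 4: out=0, reg = 0x570
clock 5: out=0, reg = 0xAB8
clock 6: out=0, reg = 0xD5C
clock 7: out=0, reg = 0xEAE
clock 8: out=0, reg = 0x757
clock 9: out=1, reg = 0xBAB
clock 10: out=1, reg = 0xDD5
clock 11: out=1, reg = 0xEEA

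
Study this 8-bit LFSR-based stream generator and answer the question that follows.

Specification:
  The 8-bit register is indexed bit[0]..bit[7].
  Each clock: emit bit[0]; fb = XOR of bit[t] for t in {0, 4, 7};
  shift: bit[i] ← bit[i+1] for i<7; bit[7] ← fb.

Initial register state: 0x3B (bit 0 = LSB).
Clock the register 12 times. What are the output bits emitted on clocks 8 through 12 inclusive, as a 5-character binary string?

00001

reg_0 = 0x3B
clock 1: out=1, reg = 0x1D
clock 2: out=1, reg = 0x0E
clock 3: out=0, reg = 0x07
clock 4: out=1, reg = 0x83
clock 5: out=1, reg = 0x41
clock 6: out=1, reg = 0xA0
clock 7: out=0, reg = 0xD0
clock 8: out=0, reg = 0x68
clock 9: out=0, reg = 0x34
clock 10: out=0, reg = 0x9A
clock 11: out=0, reg = 0x4D
clock 12: out=1, reg = 0xA6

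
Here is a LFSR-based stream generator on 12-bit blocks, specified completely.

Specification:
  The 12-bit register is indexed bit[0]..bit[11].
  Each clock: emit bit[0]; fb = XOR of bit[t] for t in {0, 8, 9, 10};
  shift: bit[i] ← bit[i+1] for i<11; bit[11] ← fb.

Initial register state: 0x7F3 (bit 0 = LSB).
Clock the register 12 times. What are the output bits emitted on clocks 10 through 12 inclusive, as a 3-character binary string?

reg_0 = 0x7F3
clock 1: out=1, reg = 0x3F9
clock 2: out=1, reg = 0x9FC
clock 3: out=0, reg = 0xCFE
clock 4: out=0, reg = 0xE7F
clock 5: out=1, reg = 0xF3F
clock 6: out=1, reg = 0x79F
clock 7: out=1, reg = 0x3CF
clock 8: out=1, reg = 0x9E7
clock 9: out=1, reg = 0x4F3
clock 10: out=1, reg = 0x279
clock 11: out=1, reg = 0x13C
clock 12: out=0, reg = 0x89E

110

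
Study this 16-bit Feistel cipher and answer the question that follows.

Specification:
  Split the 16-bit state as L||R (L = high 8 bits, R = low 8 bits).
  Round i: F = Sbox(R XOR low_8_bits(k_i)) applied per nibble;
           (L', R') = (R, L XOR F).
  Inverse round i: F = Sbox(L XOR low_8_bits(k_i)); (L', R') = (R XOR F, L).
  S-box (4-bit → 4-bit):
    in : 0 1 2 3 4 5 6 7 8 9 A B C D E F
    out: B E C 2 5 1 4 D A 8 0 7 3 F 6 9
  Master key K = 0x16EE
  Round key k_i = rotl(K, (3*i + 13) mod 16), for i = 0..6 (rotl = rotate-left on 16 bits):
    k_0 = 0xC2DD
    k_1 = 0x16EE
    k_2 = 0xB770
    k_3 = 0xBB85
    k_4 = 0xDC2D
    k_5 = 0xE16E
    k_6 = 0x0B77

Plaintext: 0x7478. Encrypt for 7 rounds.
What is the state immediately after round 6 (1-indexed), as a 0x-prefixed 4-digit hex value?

s_0 = plaintext = 0x7478
s_1 = Round(s_0, k_0) = 0x7875
s_2 = Round(s_1, k_1) = 0x75FF
s_3 = Round(s_2, k_2) = 0xFFDC
s_4 = Round(s_3, k_3) = 0xDCE7
s_5 = Round(s_4, k_4) = 0xE7EC
s_6 = Round(s_5, k_5) = 0xEC4B
s_7 = Round(s_6, k_6) = 0x4BCF

0xEC4B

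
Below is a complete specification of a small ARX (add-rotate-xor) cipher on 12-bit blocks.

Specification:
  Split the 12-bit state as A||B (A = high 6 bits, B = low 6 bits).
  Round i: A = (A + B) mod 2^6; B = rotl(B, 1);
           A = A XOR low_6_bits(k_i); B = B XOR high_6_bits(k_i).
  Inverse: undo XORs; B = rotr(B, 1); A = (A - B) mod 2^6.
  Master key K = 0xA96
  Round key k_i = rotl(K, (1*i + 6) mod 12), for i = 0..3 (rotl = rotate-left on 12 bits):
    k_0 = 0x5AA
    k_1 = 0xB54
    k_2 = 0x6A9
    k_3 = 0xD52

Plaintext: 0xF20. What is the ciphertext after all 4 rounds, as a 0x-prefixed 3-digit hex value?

s_0 = plaintext = 0xF20
s_1 = Round(s_0, k_0) = 0xD97
s_2 = Round(s_1, k_1) = 0x643
s_3 = Round(s_2, k_2) = 0xD5C
s_4 = Round(s_3, k_3) = 0x0CD

0x0CD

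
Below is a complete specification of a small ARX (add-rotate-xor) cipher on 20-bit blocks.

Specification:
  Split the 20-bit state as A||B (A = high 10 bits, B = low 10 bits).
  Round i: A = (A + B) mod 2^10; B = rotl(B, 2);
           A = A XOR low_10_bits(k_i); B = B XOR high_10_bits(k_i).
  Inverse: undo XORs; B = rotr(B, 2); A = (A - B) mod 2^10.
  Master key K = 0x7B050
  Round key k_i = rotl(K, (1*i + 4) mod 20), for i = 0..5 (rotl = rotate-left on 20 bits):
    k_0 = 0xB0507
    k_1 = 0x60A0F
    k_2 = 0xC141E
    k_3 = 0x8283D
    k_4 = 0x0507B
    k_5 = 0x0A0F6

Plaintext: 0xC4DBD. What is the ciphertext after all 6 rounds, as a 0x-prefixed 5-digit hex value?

s_0 = plaintext = 0xC4DBD
s_1 = Round(s_0, k_0) = 0x75C34
s_2 = Round(s_1, k_1) = 0x01152
s_3 = Round(s_2, k_2) = 0x5224C
s_4 = Round(s_3, k_3) = 0xEA738
s_5 = Round(s_4, k_4) = 0xA68F7
s_6 = Round(s_5, k_5) = 0xD9FF4

0xD9FF4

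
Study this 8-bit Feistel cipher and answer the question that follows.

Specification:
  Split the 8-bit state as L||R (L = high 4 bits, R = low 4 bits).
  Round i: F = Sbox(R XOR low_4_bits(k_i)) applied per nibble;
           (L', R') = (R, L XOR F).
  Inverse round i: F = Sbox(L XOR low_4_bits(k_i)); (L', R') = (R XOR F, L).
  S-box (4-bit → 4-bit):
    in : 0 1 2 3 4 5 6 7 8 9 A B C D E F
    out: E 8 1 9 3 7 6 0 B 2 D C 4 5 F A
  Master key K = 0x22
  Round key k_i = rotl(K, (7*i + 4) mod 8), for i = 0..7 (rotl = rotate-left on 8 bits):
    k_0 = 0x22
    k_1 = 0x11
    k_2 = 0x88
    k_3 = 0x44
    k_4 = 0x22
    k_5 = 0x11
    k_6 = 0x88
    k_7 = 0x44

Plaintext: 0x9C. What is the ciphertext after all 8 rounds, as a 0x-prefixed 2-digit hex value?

0x64

s_0 = plaintext = 0x9C
s_1 = Round(s_0, k_0) = 0xC6
s_2 = Round(s_1, k_1) = 0x6C
s_3 = Round(s_2, k_2) = 0xC5
s_4 = Round(s_3, k_3) = 0x54
s_5 = Round(s_4, k_4) = 0x43
s_6 = Round(s_5, k_5) = 0x35
s_7 = Round(s_6, k_6) = 0x56
s_8 = Round(s_7, k_7) = 0x64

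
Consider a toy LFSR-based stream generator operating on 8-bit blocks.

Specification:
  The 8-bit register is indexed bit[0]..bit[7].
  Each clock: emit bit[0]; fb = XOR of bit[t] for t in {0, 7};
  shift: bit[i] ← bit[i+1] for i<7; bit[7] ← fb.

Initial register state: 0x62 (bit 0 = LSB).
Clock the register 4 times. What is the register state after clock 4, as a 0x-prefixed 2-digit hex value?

0xE6

reg_0 = 0x62
clock 1: out=0, reg = 0x31
clock 2: out=1, reg = 0x98
clock 3: out=0, reg = 0xCC
clock 4: out=0, reg = 0xE6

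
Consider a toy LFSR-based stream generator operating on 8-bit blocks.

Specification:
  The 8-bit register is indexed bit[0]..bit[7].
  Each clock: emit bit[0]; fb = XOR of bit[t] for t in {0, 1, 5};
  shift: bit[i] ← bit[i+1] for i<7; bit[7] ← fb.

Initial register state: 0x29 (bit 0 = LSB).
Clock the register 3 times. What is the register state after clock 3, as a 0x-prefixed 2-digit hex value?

0x85

reg_0 = 0x29
clock 1: out=1, reg = 0x14
clock 2: out=0, reg = 0x0A
clock 3: out=0, reg = 0x85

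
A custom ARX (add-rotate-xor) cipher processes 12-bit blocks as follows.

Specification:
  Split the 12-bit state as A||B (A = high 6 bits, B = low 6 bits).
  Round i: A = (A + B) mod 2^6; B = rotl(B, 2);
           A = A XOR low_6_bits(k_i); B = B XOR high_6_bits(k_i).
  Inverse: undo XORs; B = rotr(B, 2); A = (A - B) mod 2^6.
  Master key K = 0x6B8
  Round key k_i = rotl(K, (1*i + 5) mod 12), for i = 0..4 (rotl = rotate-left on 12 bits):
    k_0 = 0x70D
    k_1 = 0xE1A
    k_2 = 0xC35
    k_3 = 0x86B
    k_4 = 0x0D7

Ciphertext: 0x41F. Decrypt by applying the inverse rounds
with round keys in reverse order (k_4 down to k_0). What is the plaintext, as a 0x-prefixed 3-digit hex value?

0x83D

s_0 = ciphertext = 0x41F
s_1 = InvRound(s_0, k_4) = 0x007
s_2 = InvRound(s_1, k_3) = 0x0A9
s_3 = InvRound(s_2, k_2) = 0x856
s_4 = InvRound(s_3, k_1) = 0x42B
s_5 = InvRound(s_4, k_0) = 0x83D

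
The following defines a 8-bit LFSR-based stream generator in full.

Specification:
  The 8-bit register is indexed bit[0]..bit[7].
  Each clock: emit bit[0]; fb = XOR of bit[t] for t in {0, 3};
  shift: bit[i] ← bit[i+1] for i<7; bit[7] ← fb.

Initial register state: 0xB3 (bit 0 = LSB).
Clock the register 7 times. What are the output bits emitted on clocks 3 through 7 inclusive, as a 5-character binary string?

reg_0 = 0xB3
clock 1: out=1, reg = 0xD9
clock 2: out=1, reg = 0x6C
clock 3: out=0, reg = 0xB6
clock 4: out=0, reg = 0x5B
clock 5: out=1, reg = 0x2D
clock 6: out=1, reg = 0x16
clock 7: out=0, reg = 0x0B

00110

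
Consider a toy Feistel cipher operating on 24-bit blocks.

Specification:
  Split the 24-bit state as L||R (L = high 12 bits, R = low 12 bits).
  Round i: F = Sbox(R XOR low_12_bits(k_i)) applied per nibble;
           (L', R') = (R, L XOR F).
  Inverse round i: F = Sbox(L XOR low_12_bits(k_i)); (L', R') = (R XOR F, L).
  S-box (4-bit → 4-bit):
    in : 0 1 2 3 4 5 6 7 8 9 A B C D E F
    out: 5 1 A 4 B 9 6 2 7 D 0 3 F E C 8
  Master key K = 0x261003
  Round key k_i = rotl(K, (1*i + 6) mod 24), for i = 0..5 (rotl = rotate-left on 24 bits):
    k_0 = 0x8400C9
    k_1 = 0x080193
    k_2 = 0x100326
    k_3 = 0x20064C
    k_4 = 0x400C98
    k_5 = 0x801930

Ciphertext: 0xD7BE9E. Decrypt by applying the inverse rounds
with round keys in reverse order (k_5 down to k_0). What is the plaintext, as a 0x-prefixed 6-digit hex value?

s_0 = ciphertext = 0xD7BE9E
s_1 = InvRound(s_0, k_5) = 0x52DD7B
s_2 = InvRound(s_1, k_4) = 0x04252D
s_3 = InvRound(s_2, k_3) = 0x371042
s_4 = InvRound(s_3, k_2) = 0x5D0371
s_5 = InvRound(s_4, k_1) = 0x8C55D0
s_6 = InvRound(s_5, k_0) = 0x28F8C5

0x28F8C5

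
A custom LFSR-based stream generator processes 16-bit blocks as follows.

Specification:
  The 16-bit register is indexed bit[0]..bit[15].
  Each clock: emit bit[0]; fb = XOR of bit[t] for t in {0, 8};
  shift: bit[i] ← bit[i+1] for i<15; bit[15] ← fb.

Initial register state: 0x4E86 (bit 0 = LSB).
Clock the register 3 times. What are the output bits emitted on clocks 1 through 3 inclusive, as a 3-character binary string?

011

reg_0 = 0x4E86
clock 1: out=0, reg = 0x2743
clock 2: out=1, reg = 0x13A1
clock 3: out=1, reg = 0x09D0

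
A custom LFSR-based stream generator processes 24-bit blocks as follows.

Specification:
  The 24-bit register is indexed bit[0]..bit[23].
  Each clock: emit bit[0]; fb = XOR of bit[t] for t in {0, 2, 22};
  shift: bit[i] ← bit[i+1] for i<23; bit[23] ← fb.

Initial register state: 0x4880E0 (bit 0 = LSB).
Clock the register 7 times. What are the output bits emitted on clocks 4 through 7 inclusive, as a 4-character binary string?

reg_0 = 0x4880E0
clock 1: out=0, reg = 0xA44070
clock 2: out=0, reg = 0x522038
clock 3: out=0, reg = 0xA9101C
clock 4: out=0, reg = 0xD4880E
clock 5: out=0, reg = 0x6A4407
clock 6: out=1, reg = 0xB52203
clock 7: out=1, reg = 0xDA9101

0011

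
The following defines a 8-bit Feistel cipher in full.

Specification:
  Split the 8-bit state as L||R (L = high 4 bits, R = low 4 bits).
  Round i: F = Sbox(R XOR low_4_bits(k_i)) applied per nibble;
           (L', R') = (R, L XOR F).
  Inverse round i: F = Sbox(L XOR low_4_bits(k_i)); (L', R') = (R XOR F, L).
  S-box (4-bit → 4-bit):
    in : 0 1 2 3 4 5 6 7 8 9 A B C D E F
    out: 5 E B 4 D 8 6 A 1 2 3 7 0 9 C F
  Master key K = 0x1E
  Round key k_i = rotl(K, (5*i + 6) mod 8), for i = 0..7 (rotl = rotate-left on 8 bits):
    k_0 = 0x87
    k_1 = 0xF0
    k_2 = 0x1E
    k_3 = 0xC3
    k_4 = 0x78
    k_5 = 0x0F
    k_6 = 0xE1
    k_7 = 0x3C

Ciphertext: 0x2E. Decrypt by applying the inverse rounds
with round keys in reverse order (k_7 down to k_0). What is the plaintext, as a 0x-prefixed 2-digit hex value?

s_0 = ciphertext = 0x2E
s_1 = InvRound(s_0, k_7) = 0x22
s_2 = InvRound(s_1, k_6) = 0x62
s_3 = InvRound(s_2, k_5) = 0x06
s_4 = InvRound(s_3, k_4) = 0x70
s_5 = InvRound(s_4, k_3) = 0xD7
s_6 = InvRound(s_5, k_2) = 0x3D
s_7 = InvRound(s_6, k_1) = 0x93
s_8 = InvRound(s_7, k_0) = 0xF9

0xF9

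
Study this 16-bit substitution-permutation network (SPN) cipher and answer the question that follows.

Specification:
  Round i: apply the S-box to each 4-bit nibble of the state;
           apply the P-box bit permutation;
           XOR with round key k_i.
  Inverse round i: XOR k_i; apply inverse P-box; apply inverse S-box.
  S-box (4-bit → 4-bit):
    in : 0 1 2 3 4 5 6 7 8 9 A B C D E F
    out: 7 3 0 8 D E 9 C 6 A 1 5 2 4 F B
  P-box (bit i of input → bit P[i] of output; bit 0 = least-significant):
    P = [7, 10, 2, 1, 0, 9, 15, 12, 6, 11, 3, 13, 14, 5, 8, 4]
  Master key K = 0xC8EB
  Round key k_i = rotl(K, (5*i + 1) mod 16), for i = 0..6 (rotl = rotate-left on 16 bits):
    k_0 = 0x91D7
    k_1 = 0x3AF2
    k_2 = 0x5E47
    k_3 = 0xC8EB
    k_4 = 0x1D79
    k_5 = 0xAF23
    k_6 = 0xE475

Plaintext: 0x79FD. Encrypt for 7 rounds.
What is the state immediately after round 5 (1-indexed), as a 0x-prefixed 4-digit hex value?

0x202E

s_0 = plaintext = 0x79FD
s_1 = Round(s_0, k_0) = 0xAAC2
s_2 = Round(s_1, k_1) = 0x78B2
s_3 = Round(s_2, k_2) = 0xD75E
s_4 = Round(s_3, k_3) = 0x7F65
s_5 = Round(s_4, k_4) = 0x202E
s_6 = Round(s_5, k_5) = 0xA3ED
s_7 = Round(s_6, k_6) = 0x1670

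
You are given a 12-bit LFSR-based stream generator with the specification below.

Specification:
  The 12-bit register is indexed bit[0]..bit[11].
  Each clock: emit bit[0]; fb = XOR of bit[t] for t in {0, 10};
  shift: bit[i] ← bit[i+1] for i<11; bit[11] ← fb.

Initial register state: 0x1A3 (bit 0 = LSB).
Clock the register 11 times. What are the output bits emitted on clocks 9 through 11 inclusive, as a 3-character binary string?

100

reg_0 = 0x1A3
clock 1: out=1, reg = 0x8D1
clock 2: out=1, reg = 0xC68
clock 3: out=0, reg = 0xE34
clock 4: out=0, reg = 0xF1A
clock 5: out=0, reg = 0xF8D
clock 6: out=1, reg = 0x7C6
clock 7: out=0, reg = 0xBE3
clock 8: out=1, reg = 0xDF1
clock 9: out=1, reg = 0x6F8
clock 10: out=0, reg = 0xB7C
clock 11: out=0, reg = 0x5BE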